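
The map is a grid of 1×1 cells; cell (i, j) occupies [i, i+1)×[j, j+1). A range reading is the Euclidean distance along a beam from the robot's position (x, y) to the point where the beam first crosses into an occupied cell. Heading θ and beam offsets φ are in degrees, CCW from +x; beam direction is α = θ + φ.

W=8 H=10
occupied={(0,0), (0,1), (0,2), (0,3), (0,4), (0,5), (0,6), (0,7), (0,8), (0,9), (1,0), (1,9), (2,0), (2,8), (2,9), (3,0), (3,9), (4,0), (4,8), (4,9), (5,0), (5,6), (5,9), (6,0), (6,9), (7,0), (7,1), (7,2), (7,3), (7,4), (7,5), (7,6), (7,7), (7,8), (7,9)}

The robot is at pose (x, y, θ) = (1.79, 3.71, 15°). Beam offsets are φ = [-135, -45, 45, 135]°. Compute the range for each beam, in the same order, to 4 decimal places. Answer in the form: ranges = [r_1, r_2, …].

beam 1: φ=-135°, α=240°
  d=(-0.5000,-0.8660)  start (1,3)  tX=1.5800 tY=0.8198  stride 1/|dx|=2.0000 1/|dy|=1.1547
    cross y-line → (1,2), t=0.8198
    cross x-line → (0,2), t=1.5800 (wall)
  → r_1 = 1.5800
beam 2: φ=-45°, α=330°
  d=(0.8660,-0.5000)  start (1,3)  tX=0.2425 tY=1.4200  stride 1/|dx|=1.1547 1/|dy|=2.0000
    cross x-line → (2,3), t=0.2425
    cross x-line → (3,3), t=1.3972
    cross y-line → (3,2), t=1.4200
    cross x-line → (4,2), t=2.5519
    cross y-line → (4,1), t=3.4200
    cross x-line → (5,1), t=3.7066
    cross x-line → (6,1), t=4.8613
    cross y-line → (6,0), t=5.4200 (wall)
  → r_2 = 5.4200
beam 3: φ=45°, α=60°
  d=(0.5000,0.8660)  start (1,3)  tX=0.4200 tY=0.3349  stride 1/|dx|=2.0000 1/|dy|=1.1547
    cross y-line → (1,4), t=0.3349
    cross x-line → (2,4), t=0.4200
    cross y-line → (2,5), t=1.4896
    cross x-line → (3,5), t=2.4200
    cross y-line → (3,6), t=2.6443
    cross y-line → (3,7), t=3.7990
    cross x-line → (4,7), t=4.4200
    cross y-line → (4,8), t=4.9537 (wall)
  → r_3 = 4.9537
beam 4: φ=135°, α=150°
  d=(-0.8660,0.5000)  start (1,3)  tX=0.9122 tY=0.5800  stride 1/|dx|=1.1547 1/|dy|=2.0000
    cross y-line → (1,4), t=0.5800
    cross x-line → (0,4), t=0.9122 (wall)
  → r_4 = 0.9122

ranges = [1.5800, 5.4200, 4.9537, 0.9122]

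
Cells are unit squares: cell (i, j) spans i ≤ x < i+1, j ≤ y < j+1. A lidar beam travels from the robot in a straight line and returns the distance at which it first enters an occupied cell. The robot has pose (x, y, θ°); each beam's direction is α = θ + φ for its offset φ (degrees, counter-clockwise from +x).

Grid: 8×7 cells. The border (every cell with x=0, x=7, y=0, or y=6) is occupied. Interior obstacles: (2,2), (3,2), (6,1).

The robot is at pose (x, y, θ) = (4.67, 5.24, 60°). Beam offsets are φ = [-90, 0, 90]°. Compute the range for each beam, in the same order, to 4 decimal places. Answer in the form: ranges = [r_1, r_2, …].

beam 1: φ=-90°, α=330°
  cosα=0.8660 sinα=-0.5000 | (4,5) | tMaxX 0.3811 tMaxY 0.4800 | tΔX 1.1547 tΔY 2.0000
    t=0.3811 [x] (5,5)
    t=0.4800 [y] (5,4)
    t=1.5358 [x] (6,4)
    t=2.4800 [y] (6,3)
    t=2.6905 [x] (7,3) — stop
  → r_1 = 2.6905
beam 2: φ=0°, α=60°
  cosα=0.5000 sinα=0.8660 | (4,5) | tMaxX 0.6600 tMaxY 0.8776 | tΔX 2.0000 tΔY 1.1547
    t=0.6600 [x] (5,5)
    t=0.8776 [y] (5,6) — stop
  → r_2 = 0.8776
beam 3: φ=90°, α=150°
  cosα=-0.8660 sinα=0.5000 | (4,5) | tMaxX 0.7736 tMaxY 1.5200 | tΔX 1.1547 tΔY 2.0000
    t=0.7736 [x] (3,5)
    t=1.5200 [y] (3,6) — stop
  → r_3 = 1.5200

ranges = [2.6905, 0.8776, 1.5200]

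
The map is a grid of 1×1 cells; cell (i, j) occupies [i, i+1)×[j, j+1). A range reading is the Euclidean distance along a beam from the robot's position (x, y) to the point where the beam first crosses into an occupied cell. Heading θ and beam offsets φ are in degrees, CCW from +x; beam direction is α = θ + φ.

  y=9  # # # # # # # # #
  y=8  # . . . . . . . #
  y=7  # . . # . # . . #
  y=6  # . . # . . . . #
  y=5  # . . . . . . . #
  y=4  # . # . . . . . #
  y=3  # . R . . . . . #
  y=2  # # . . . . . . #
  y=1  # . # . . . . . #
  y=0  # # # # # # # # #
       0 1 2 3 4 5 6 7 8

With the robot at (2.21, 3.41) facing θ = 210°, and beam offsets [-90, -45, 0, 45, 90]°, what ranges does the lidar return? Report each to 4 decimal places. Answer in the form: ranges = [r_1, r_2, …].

ranges = [2.4200, 1.2527, 0.8200, 0.8114, 2.7828]

beam 1: φ=-90°, α=120°
  d=(-0.5000,0.8660)  start (2,3)  tX=0.4200 tY=0.6813  stride 1/|dx|=2.0000 1/|dy|=1.1547
    cross x-line → (1,3), t=0.4200
    cross y-line → (1,4), t=0.6813
    cross y-line → (1,5), t=1.8360
    cross x-line → (0,5), t=2.4200 (wall)
  → r_1 = 2.4200
beam 2: φ=-45°, α=165°
  d=(-0.9659,0.2588)  start (2,3)  tX=0.2174 tY=2.2796  stride 1/|dx|=1.0353 1/|dy|=3.8637
    cross x-line → (1,3), t=0.2174
    cross x-line → (0,3), t=1.2527 (wall)
  → r_2 = 1.2527
beam 3: φ=0°, α=210°
  d=(-0.8660,-0.5000)  start (2,3)  tX=0.2425 tY=0.8200  stride 1/|dx|=1.1547 1/|dy|=2.0000
    cross x-line → (1,3), t=0.2425
    cross y-line → (1,2), t=0.8200 (wall)
  → r_3 = 0.8200
beam 4: φ=45°, α=255°
  d=(-0.2588,-0.9659)  start (2,3)  tX=0.8114 tY=0.4245  stride 1/|dx|=3.8637 1/|dy|=1.0353
    cross y-line → (2,2), t=0.4245
    cross x-line → (1,2), t=0.8114 (wall)
  → r_4 = 0.8114
beam 5: φ=90°, α=300°
  d=(0.5000,-0.8660)  start (2,3)  tX=1.5800 tY=0.4734  stride 1/|dx|=2.0000 1/|dy|=1.1547
    cross y-line → (2,2), t=0.4734
    cross x-line → (3,2), t=1.5800
    cross y-line → (3,1), t=1.6281
    cross y-line → (3,0), t=2.7828 (wall)
  → r_5 = 2.7828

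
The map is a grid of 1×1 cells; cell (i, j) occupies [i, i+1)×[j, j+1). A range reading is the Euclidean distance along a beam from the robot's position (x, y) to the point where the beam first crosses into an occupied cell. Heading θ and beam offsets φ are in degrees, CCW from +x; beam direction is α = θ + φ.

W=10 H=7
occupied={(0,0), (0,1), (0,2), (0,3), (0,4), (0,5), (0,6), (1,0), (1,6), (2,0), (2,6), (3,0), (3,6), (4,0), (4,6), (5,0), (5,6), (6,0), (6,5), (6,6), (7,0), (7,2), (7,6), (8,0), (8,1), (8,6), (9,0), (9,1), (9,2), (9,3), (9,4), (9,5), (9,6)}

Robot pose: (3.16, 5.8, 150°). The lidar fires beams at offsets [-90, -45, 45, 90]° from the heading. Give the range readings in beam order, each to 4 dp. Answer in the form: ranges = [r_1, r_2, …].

beam 1: φ=-90°, α=60°
  d=(0.5000,0.8660)  start (3,5)  tX=1.6800 tY=0.2309  stride 1/|dx|=2.0000 1/|dy|=1.1547
    cross y-line → (3,6), t=0.2309 (wall)
  → r_1 = 0.2309
beam 2: φ=-45°, α=105°
  d=(-0.2588,0.9659)  start (3,5)  tX=0.6182 tY=0.2071  stride 1/|dx|=3.8637 1/|dy|=1.0353
    cross y-line → (3,6), t=0.2071 (wall)
  → r_2 = 0.2071
beam 3: φ=45°, α=195°
  d=(-0.9659,-0.2588)  start (3,5)  tX=0.1656 tY=3.0910  stride 1/|dx|=1.0353 1/|dy|=3.8637
    cross x-line → (2,5), t=0.1656
    cross x-line → (1,5), t=1.2009
    cross x-line → (0,5), t=2.2362 (wall)
  → r_3 = 2.2362
beam 4: φ=90°, α=240°
  d=(-0.5000,-0.8660)  start (3,5)  tX=0.3200 tY=0.9238  stride 1/|dx|=2.0000 1/|dy|=1.1547
    cross x-line → (2,5), t=0.3200
    cross y-line → (2,4), t=0.9238
    cross y-line → (2,3), t=2.0785
    cross x-line → (1,3), t=2.3200
    cross y-line → (1,2), t=3.2332
    cross x-line → (0,2), t=4.3200 (wall)
  → r_4 = 4.3200

ranges = [0.2309, 0.2071, 2.2362, 4.3200]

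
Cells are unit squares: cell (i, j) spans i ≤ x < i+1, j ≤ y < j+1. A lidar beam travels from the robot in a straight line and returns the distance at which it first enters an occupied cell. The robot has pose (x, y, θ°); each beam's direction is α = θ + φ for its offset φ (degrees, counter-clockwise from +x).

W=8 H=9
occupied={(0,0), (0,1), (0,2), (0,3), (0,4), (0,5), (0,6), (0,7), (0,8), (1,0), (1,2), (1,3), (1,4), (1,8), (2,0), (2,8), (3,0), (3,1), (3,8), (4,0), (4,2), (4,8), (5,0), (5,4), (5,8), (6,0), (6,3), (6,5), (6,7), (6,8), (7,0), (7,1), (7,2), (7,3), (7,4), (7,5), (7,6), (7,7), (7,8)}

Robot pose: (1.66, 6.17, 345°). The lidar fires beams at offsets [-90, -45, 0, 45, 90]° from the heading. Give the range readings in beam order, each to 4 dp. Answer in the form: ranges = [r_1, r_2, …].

ranges = [1.2113, 4.6800, 4.4931, 3.6600, 1.8946]

beam 1: φ=-90°, α=255°
  direction (-0.2588, -0.9659); cell (1,6); t to first gridline: x 2.5500, y 0.1760 (then +3.8637 / +1.0353)
    (1,5) via y @ 0.1760
    (1,4) via y @ 1.2113  # hit
  → r_1 = 1.2113
beam 2: φ=-45°, α=300°
  direction (0.5000, -0.8660); cell (1,6); t to first gridline: x 0.6800, y 0.1963 (then +2.0000 / +1.1547)
    (1,5) via y @ 0.1963
    (2,5) via x @ 0.6800
    (2,4) via y @ 1.3510
    (2,3) via y @ 2.5057
    (3,3) via x @ 2.6800
    (3,2) via y @ 3.6604
    (4,2) via x @ 4.6800  # hit
  → r_2 = 4.6800
beam 3: φ=0°, α=345°
  direction (0.9659, -0.2588); cell (1,6); t to first gridline: x 0.3520, y 0.6568 (then +1.0353 / +3.8637)
    (2,6) via x @ 0.3520
    (2,5) via y @ 0.6568
    (3,5) via x @ 1.3873
    (4,5) via x @ 2.4225
    (5,5) via x @ 3.4578
    (6,5) via x @ 4.4931  # hit
  → r_3 = 4.4931
beam 4: φ=45°, α=30°
  direction (0.8660, 0.5000); cell (1,6); t to first gridline: x 0.3926, y 1.6600 (then +1.1547 / +2.0000)
    (2,6) via x @ 0.3926
    (3,6) via x @ 1.5473
    (3,7) via y @ 1.6600
    (4,7) via x @ 2.7020
    (4,8) via y @ 3.6600  # hit
  → r_4 = 3.6600
beam 5: φ=90°, α=75°
  direction (0.2588, 0.9659); cell (1,6); t to first gridline: x 1.3137, y 0.8593 (then +3.8637 / +1.0353)
    (1,7) via y @ 0.8593
    (2,7) via x @ 1.3137
    (2,8) via y @ 1.8946  # hit
  → r_5 = 1.8946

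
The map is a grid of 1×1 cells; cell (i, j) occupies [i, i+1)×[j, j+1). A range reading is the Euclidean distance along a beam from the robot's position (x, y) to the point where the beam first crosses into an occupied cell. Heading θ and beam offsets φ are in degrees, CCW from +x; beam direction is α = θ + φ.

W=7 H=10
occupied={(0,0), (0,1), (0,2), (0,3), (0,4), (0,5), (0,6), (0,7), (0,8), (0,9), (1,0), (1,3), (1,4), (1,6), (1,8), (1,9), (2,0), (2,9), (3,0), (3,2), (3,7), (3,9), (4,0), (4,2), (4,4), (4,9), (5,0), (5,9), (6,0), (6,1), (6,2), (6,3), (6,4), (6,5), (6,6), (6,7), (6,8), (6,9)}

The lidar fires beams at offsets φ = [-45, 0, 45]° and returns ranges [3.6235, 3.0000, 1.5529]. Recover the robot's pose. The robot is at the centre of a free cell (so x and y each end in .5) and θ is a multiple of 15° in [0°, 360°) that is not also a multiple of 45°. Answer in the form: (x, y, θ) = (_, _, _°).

Candidates: 32 free-cell centres × 16 headings = 512 poses. Raycast each; keep the one whose scan matches to 4 dp.
  (5.5, 5.5, 195°): beam 1 = 5.0000 ≠ 3.6235 ✗
  (4.5, 3.5, 345°): beam 1 = 0.5774 ≠ 3.6235 ✗
  (2.5, 8.5, 285°): beam 1 = 1.7321 ≠ 3.6235 ✗
  …
  (4.5, 6.5, 210°): r_1=3.6235, r_2=3.0000, r_3=1.5529 — all match ✓
No second candidate reproduces the full scan.

(x, y, θ) = (4.5, 6.5, 210°)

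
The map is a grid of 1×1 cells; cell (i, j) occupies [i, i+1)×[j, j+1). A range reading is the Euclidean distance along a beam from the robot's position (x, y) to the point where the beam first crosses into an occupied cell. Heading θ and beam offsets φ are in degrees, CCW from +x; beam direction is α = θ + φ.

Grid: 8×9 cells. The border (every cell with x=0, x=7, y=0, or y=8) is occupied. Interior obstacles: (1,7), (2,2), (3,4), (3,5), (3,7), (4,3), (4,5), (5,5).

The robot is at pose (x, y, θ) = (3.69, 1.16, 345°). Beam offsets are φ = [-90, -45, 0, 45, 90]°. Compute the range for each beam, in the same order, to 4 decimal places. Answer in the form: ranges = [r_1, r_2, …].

beam 1: φ=-90°, α=255°
  direction (-0.2588, -0.9659); cell (3,1); t to first gridline: x 2.6660, y 0.1656 (then +3.8637 / +1.0353)
    (3,0) via y @ 0.1656  # hit
  → r_1 = 0.1656
beam 2: φ=-45°, α=300°
  direction (0.5000, -0.8660); cell (3,1); t to first gridline: x 0.6200, y 0.1848 (then +2.0000 / +1.1547)
    (3,0) via y @ 0.1848  # hit
  → r_2 = 0.1848
beam 3: φ=0°, α=345°
  direction (0.9659, -0.2588); cell (3,1); t to first gridline: x 0.3209, y 0.6182 (then +1.0353 / +3.8637)
    (4,1) via x @ 0.3209
    (4,0) via y @ 0.6182  # hit
  → r_3 = 0.6182
beam 4: φ=45°, α=30°
  direction (0.8660, 0.5000); cell (3,1); t to first gridline: x 0.3580, y 1.6800 (then +1.1547 / +2.0000)
    (4,1) via x @ 0.3580
    (5,1) via x @ 1.5127
    (5,2) via y @ 1.6800
    (6,2) via x @ 2.6674
    (6,3) via y @ 3.6800
    (7,3) via x @ 3.8221  # hit
  → r_4 = 3.8221
beam 5: φ=90°, α=75°
  direction (0.2588, 0.9659); cell (3,1); t to first gridline: x 1.1977, y 0.8696 (then +3.8637 / +1.0353)
    (3,2) via y @ 0.8696
    (4,2) via x @ 1.1977
    (4,3) via y @ 1.9049  # hit
  → r_5 = 1.9049

ranges = [0.1656, 0.1848, 0.6182, 3.8221, 1.9049]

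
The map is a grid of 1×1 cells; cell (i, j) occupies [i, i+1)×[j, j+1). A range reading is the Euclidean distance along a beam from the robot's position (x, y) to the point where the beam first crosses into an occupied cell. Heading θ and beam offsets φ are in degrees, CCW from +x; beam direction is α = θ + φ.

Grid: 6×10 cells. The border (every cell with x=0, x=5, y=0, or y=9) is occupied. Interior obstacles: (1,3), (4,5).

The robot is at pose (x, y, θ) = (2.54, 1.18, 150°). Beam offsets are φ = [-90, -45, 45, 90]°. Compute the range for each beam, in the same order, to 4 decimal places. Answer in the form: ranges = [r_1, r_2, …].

ranges = [4.4110, 2.0864, 0.6955, 0.2078]

beam 1: φ=-90°, α=60°
  direction (0.5000, 0.8660); cell (2,1); t to first gridline: x 0.9200, y 0.9469 (then +2.0000 / +1.1547)
    (3,1) via x @ 0.9200
    (3,2) via y @ 0.9469
    (3,3) via y @ 2.1016
    (4,3) via x @ 2.9200
    (4,4) via y @ 3.2563
    (4,5) via y @ 4.4110  # hit
  → r_1 = 4.4110
beam 2: φ=-45°, α=105°
  direction (-0.2588, 0.9659); cell (2,1); t to first gridline: x 2.0864, y 0.8489 (then +3.8637 / +1.0353)
    (2,2) via y @ 0.8489
    (2,3) via y @ 1.8842
    (1,3) via x @ 2.0864  # hit
  → r_2 = 2.0864
beam 3: φ=45°, α=195°
  direction (-0.9659, -0.2588); cell (2,1); t to first gridline: x 0.5590, y 0.6955 (then +1.0353 / +3.8637)
    (1,1) via x @ 0.5590
    (1,0) via y @ 0.6955  # hit
  → r_3 = 0.6955
beam 4: φ=90°, α=240°
  direction (-0.5000, -0.8660); cell (2,1); t to first gridline: x 1.0800, y 0.2078 (then +2.0000 / +1.1547)
    (2,0) via y @ 0.2078  # hit
  → r_4 = 0.2078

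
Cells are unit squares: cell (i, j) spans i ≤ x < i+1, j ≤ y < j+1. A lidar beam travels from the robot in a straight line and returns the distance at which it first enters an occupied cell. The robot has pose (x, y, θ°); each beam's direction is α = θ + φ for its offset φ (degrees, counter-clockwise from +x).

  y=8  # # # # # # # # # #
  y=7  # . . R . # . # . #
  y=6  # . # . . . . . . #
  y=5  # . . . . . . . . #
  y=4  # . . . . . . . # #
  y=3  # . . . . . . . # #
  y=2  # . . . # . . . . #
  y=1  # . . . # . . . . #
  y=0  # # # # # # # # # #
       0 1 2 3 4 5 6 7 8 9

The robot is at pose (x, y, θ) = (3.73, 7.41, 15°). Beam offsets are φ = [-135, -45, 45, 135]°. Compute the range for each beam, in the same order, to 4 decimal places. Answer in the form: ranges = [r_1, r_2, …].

beam 1: φ=-135°, α=240°
  dir = (cos 240°, sin 240°) = (-0.5000, -0.8660); from cell (3,7)
  next x-line at t=1.4600, next y-line at t=0.4734; Δt_x=2.0000, Δt_y=1.1547
    y: enter (3,6) at t=0.4734
    x: enter (2,6) at t=1.4600 ← occupied
  → r_1 = 1.4600
beam 2: φ=-45°, α=330°
  dir = (cos 330°, sin 330°) = (0.8660, -0.5000); from cell (3,7)
  next x-line at t=0.3118, next y-line at t=0.8200; Δt_x=1.1547, Δt_y=2.0000
    x: enter (4,7) at t=0.3118
    y: enter (4,6) at t=0.8200
    x: enter (5,6) at t=1.4665
    x: enter (6,6) at t=2.6212
    y: enter (6,5) at t=2.8200
    x: enter (7,5) at t=3.7759
    y: enter (7,4) at t=4.8200
    x: enter (8,4) at t=4.9306 ← occupied
  → r_2 = 4.9306
beam 3: φ=45°, α=60°
  dir = (cos 60°, sin 60°) = (0.5000, 0.8660); from cell (3,7)
  next x-line at t=0.5400, next y-line at t=0.6813; Δt_x=2.0000, Δt_y=1.1547
    x: enter (4,7) at t=0.5400
    y: enter (4,8) at t=0.6813 ← occupied
  → r_3 = 0.6813
beam 4: φ=135°, α=150°
  dir = (cos 150°, sin 150°) = (-0.8660, 0.5000); from cell (3,7)
  next x-line at t=0.8429, next y-line at t=1.1800; Δt_x=1.1547, Δt_y=2.0000
    x: enter (2,7) at t=0.8429
    y: enter (2,8) at t=1.1800 ← occupied
  → r_4 = 1.1800

ranges = [1.4600, 4.9306, 0.6813, 1.1800]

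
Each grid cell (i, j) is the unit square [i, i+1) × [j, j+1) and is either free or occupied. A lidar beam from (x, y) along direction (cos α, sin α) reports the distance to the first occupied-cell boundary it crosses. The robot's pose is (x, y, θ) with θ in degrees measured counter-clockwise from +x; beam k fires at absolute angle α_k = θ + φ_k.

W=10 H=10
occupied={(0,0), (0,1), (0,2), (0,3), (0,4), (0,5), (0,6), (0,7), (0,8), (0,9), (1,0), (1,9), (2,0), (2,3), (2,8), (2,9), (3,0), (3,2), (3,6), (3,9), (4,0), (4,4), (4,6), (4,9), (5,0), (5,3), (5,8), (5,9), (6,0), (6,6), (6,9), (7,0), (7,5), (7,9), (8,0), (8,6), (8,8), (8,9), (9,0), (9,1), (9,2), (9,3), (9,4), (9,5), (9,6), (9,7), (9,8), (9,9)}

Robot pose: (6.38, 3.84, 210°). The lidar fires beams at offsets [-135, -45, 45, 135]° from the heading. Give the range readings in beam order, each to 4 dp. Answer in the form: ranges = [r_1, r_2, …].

beam 1: φ=-135°, α=75°
  cosα=0.2588 sinα=0.9659 | (6,3) | tMaxX 2.3955 tMaxY 0.1656 | tΔX 3.8637 tΔY 1.0353
    t=0.1656 [y] (6,4)
    t=1.2009 [y] (6,5)
    t=2.2362 [y] (6,6) — stop
  → r_1 = 2.2362
beam 2: φ=-45°, α=165°
  cosα=-0.9659 sinα=0.2588 | (6,3) | tMaxX 0.3934 tMaxY 0.6182 | tΔX 1.0353 tΔY 3.8637
    t=0.3934 [x] (5,3) — stop
  → r_2 = 0.3934
beam 3: φ=45°, α=255°
  cosα=-0.2588 sinα=-0.9659 | (6,3) | tMaxX 1.4682 tMaxY 0.8696 | tΔX 3.8637 tΔY 1.0353
    t=0.8696 [y] (6,2)
    t=1.4682 [x] (5,2)
    t=1.9049 [y] (5,1)
    t=2.9402 [y] (5,0) — stop
  → r_3 = 2.9402
beam 4: φ=135°, α=345°
  cosα=0.9659 sinα=-0.2588 | (6,3) | tMaxX 0.6419 tMaxY 3.2455 | tΔX 1.0353 tΔY 3.8637
    t=0.6419 [x] (7,3)
    t=1.6771 [x] (8,3)
    t=2.7124 [x] (9,3) — stop
  → r_4 = 2.7124

ranges = [2.2362, 0.3934, 2.9402, 2.7124]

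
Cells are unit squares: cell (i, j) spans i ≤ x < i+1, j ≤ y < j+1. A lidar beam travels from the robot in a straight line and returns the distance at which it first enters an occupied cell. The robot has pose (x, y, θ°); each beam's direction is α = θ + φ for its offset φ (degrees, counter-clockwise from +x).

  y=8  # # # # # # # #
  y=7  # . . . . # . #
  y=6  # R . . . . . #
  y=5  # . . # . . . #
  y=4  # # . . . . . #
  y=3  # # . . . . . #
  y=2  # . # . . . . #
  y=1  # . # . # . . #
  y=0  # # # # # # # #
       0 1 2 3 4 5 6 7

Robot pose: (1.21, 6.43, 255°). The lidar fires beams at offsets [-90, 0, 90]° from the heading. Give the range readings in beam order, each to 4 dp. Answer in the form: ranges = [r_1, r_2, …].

beam 1: φ=-90°, α=165°
  dir = (cos 165°, sin 165°) = (-0.9659, 0.2588); from cell (1,6)
  next x-line at t=0.2174, next y-line at t=2.2023; Δt_x=1.0353, Δt_y=3.8637
    x: enter (0,6) at t=0.2174 ← occupied
  → r_1 = 0.2174
beam 2: φ=0°, α=255°
  dir = (cos 255°, sin 255°) = (-0.2588, -0.9659); from cell (1,6)
  next x-line at t=0.8114, next y-line at t=0.4452; Δt_x=3.8637, Δt_y=1.0353
    y: enter (1,5) at t=0.4452
    x: enter (0,5) at t=0.8114 ← occupied
  → r_2 = 0.8114
beam 3: φ=90°, α=345°
  dir = (cos 345°, sin 345°) = (0.9659, -0.2588); from cell (1,6)
  next x-line at t=0.8179, next y-line at t=1.6614; Δt_x=1.0353, Δt_y=3.8637
    x: enter (2,6) at t=0.8179
    y: enter (2,5) at t=1.6614
    x: enter (3,5) at t=1.8531 ← occupied
  → r_3 = 1.8531

ranges = [0.2174, 0.8114, 1.8531]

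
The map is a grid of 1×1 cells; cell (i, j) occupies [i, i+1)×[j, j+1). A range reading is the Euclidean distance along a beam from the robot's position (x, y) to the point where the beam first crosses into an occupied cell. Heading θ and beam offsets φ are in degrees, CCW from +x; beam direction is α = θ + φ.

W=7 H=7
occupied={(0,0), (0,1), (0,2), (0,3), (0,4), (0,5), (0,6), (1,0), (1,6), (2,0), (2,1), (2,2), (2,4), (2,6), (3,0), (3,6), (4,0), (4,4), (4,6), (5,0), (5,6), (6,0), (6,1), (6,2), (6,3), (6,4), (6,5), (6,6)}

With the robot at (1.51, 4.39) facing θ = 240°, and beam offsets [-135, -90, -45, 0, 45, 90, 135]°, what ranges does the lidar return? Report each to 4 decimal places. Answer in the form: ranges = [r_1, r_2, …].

beam 1: φ=-135°, α=105°
  cosα=-0.2588 sinα=0.9659 | (1,4) | tMaxX 1.9705 tMaxY 0.6315 | tΔX 3.8637 tΔY 1.0353
    t=0.6315 [y] (1,5)
    t=1.6668 [y] (1,6) — stop
  → r_1 = 1.6668
beam 2: φ=-90°, α=150°
  cosα=-0.8660 sinα=0.5000 | (1,4) | tMaxX 0.5889 tMaxY 1.2200 | tΔX 1.1547 tΔY 2.0000
    t=0.5889 [x] (0,4) — stop
  → r_2 = 0.5889
beam 3: φ=-45°, α=195°
  cosα=-0.9659 sinα=-0.2588 | (1,4) | tMaxX 0.5280 tMaxY 1.5068 | tΔX 1.0353 tΔY 3.8637
    t=0.5280 [x] (0,4) — stop
  → r_3 = 0.5280
beam 4: φ=0°, α=240°
  cosα=-0.5000 sinα=-0.8660 | (1,4) | tMaxX 1.0200 tMaxY 0.4503 | tΔX 2.0000 tΔY 1.1547
    t=0.4503 [y] (1,3)
    t=1.0200 [x] (0,3) — stop
  → r_4 = 1.0200
beam 5: φ=45°, α=285°
  cosα=0.2588 sinα=-0.9659 | (1,4) | tMaxX 1.8932 tMaxY 0.4038 | tΔX 3.8637 tΔY 1.0353
    t=0.4038 [y] (1,3)
    t=1.4390 [y] (1,2)
    t=1.8932 [x] (2,2) — stop
  → r_5 = 1.8932
beam 6: φ=90°, α=330°
  cosα=0.8660 sinα=-0.5000 | (1,4) | tMaxX 0.5658 tMaxY 0.7800 | tΔX 1.1547 tΔY 2.0000
    t=0.5658 [x] (2,4) — stop
  → r_6 = 0.5658
beam 7: φ=135°, α=15°
  cosα=0.9659 sinα=0.2588 | (1,4) | tMaxX 0.5073 tMaxY 2.3569 | tΔX 1.0353 tΔY 3.8637
    t=0.5073 [x] (2,4) — stop
  → r_7 = 0.5073

ranges = [1.6668, 0.5889, 0.5280, 1.0200, 1.8932, 0.5658, 0.5073]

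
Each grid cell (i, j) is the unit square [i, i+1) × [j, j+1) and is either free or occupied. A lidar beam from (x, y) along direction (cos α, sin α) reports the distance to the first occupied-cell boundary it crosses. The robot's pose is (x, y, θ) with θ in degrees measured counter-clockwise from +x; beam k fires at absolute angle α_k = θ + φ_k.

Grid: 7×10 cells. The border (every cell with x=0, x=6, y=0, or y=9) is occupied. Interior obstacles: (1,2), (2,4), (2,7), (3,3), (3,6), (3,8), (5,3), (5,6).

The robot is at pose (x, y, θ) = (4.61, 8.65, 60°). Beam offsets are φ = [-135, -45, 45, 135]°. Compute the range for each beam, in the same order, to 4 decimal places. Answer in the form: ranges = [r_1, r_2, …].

ranges = [1.7082, 1.3523, 0.3623, 0.6315]

beam 1: φ=-135°, α=285°
  direction (0.2588, -0.9659); cell (4,8); t to first gridline: x 1.5068, y 0.6729 (then +3.8637 / +1.0353)
    (4,7) via y @ 0.6729
    (5,7) via x @ 1.5068
    (5,6) via y @ 1.7082  # hit
  → r_1 = 1.7082
beam 2: φ=-45°, α=15°
  direction (0.9659, 0.2588); cell (4,8); t to first gridline: x 0.4038, y 1.3523 (then +1.0353 / +3.8637)
    (5,8) via x @ 0.4038
    (5,9) via y @ 1.3523  # hit
  → r_2 = 1.3523
beam 3: φ=45°, α=105°
  direction (-0.2588, 0.9659); cell (4,8); t to first gridline: x 2.3569, y 0.3623 (then +3.8637 / +1.0353)
    (4,9) via y @ 0.3623  # hit
  → r_3 = 0.3623
beam 4: φ=135°, α=195°
  direction (-0.9659, -0.2588); cell (4,8); t to first gridline: x 0.6315, y 2.5114 (then +1.0353 / +3.8637)
    (3,8) via x @ 0.6315  # hit
  → r_4 = 0.6315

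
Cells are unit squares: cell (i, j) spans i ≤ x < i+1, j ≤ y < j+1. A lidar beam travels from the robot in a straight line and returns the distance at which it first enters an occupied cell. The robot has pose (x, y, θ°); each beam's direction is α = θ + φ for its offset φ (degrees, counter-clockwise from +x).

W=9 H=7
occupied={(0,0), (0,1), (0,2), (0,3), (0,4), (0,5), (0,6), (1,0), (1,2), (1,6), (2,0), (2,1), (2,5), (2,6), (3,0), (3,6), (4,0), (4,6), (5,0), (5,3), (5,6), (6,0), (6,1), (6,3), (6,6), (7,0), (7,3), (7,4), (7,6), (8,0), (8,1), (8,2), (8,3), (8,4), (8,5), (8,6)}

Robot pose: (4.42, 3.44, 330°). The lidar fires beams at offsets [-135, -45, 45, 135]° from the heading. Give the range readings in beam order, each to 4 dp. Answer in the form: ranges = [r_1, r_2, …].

beam 1: φ=-135°, α=195°
  direction (-0.9659, -0.2588); cell (4,3); t to first gridline: x 0.4348, y 1.7000 (then +1.0353 / +3.8637)
    (3,3) via x @ 0.4348
    (2,3) via x @ 1.4701
    (2,2) via y @ 1.7000
    (1,2) via x @ 2.5054  # hit
  → r_1 = 2.5054
beam 2: φ=-45°, α=285°
  direction (0.2588, -0.9659); cell (4,3); t to first gridline: x 2.2409, y 0.4555 (then +3.8637 / +1.0353)
    (4,2) via y @ 0.4555
    (4,1) via y @ 1.4908
    (5,1) via x @ 2.2409
    (5,0) via y @ 2.5261  # hit
  → r_2 = 2.5261
beam 3: φ=45°, α=15°
  direction (0.9659, 0.2588); cell (4,3); t to first gridline: x 0.6005, y 2.1637 (then +1.0353 / +3.8637)
    (5,3) via x @ 0.6005  # hit
  → r_3 = 0.6005
beam 4: φ=135°, α=105°
  direction (-0.2588, 0.9659); cell (4,3); t to first gridline: x 1.6228, y 0.5798 (then +3.8637 / +1.0353)
    (4,4) via y @ 0.5798
    (4,5) via y @ 1.6150
    (3,5) via x @ 1.6228
    (3,6) via y @ 2.6503  # hit
  → r_4 = 2.6503

ranges = [2.5054, 2.5261, 0.6005, 2.6503]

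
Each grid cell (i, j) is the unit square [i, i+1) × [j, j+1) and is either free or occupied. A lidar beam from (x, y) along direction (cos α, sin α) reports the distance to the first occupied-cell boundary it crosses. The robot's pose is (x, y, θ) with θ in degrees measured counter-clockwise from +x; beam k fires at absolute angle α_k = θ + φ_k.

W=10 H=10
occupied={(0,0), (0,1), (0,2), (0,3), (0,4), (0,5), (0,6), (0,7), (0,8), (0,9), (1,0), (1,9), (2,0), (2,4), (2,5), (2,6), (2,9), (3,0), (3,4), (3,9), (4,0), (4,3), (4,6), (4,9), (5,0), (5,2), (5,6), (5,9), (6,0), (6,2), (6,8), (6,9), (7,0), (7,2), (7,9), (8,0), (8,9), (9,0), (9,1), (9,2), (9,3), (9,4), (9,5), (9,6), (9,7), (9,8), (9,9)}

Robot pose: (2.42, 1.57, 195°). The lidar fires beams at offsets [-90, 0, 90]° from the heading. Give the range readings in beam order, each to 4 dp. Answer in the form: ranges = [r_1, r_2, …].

beam 1: φ=-90°, α=105°
  cosα=-0.2588 sinα=0.9659 | (2,1) | tMaxX 1.6228 tMaxY 0.4452 | tΔX 3.8637 tΔY 1.0353
    t=0.4452 [y] (2,2)
    t=1.4804 [y] (2,3)
    t=1.6228 [x] (1,3)
    t=2.5157 [y] (1,4)
    t=3.5510 [y] (1,5)
    t=4.5863 [y] (1,6)
    t=5.4865 [x] (0,6) — stop
  → r_1 = 5.4865
beam 2: φ=0°, α=195°
  cosα=-0.9659 sinα=-0.2588 | (2,1) | tMaxX 0.4348 tMaxY 2.2023 | tΔX 1.0353 tΔY 3.8637
    t=0.4348 [x] (1,1)
    t=1.4701 [x] (0,1) — stop
  → r_2 = 1.4701
beam 3: φ=90°, α=285°
  cosα=0.2588 sinα=-0.9659 | (2,1) | tMaxX 2.2409 tMaxY 0.5901 | tΔX 3.8637 tΔY 1.0353
    t=0.5901 [y] (2,0) — stop
  → r_3 = 0.5901

ranges = [5.4865, 1.4701, 0.5901]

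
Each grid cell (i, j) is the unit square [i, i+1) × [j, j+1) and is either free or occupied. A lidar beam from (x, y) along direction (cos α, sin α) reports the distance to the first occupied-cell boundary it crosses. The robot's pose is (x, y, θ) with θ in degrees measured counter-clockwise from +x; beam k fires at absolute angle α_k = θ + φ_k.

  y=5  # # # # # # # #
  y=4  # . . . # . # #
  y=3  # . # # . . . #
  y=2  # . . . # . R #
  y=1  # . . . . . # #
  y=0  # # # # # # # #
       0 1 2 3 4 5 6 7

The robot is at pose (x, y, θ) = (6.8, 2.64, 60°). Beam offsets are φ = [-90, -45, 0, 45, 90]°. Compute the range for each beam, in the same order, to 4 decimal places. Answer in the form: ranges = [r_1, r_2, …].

beam 1: φ=-90°, α=330°
  d=(0.8660,-0.5000)  start (6,2)  tX=0.2309 tY=1.2800  stride 1/|dx|=1.1547 1/|dy|=2.0000
    cross x-line → (7,2), t=0.2309 (wall)
  → r_1 = 0.2309
beam 2: φ=-45°, α=15°
  d=(0.9659,0.2588)  start (6,2)  tX=0.2071 tY=1.3909  stride 1/|dx|=1.0353 1/|dy|=3.8637
    cross x-line → (7,2), t=0.2071 (wall)
  → r_2 = 0.2071
beam 3: φ=0°, α=60°
  d=(0.5000,0.8660)  start (6,2)  tX=0.4000 tY=0.4157  stride 1/|dx|=2.0000 1/|dy|=1.1547
    cross x-line → (7,2), t=0.4000 (wall)
  → r_3 = 0.4000
beam 4: φ=45°, α=105°
  d=(-0.2588,0.9659)  start (6,2)  tX=3.0910 tY=0.3727  stride 1/|dx|=3.8637 1/|dy|=1.0353
    cross y-line → (6,3), t=0.3727
    cross y-line → (6,4), t=1.4080 (wall)
  → r_4 = 1.4080
beam 5: φ=90°, α=150°
  d=(-0.8660,0.5000)  start (6,2)  tX=0.9238 tY=0.7200  stride 1/|dx|=1.1547 1/|dy|=2.0000
    cross y-line → (6,3), t=0.7200
    cross x-line → (5,3), t=0.9238
    cross x-line → (4,3), t=2.0785
    cross y-line → (4,4), t=2.7200 (wall)
  → r_5 = 2.7200

ranges = [0.2309, 0.2071, 0.4000, 1.4080, 2.7200]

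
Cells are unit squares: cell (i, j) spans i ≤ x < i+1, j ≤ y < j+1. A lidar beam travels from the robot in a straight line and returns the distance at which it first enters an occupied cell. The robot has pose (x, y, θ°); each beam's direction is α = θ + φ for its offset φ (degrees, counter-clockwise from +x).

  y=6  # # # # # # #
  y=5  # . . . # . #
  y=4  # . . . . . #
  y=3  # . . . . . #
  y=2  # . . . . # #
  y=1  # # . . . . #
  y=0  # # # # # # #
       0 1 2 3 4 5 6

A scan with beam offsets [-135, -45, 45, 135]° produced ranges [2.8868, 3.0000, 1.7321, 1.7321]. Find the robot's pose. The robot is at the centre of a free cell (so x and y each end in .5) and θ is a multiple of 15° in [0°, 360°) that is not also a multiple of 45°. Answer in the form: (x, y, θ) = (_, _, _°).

Candidates: 22 free-cell centres × 16 headings = 352 poses. Raycast each; keep the one whose scan matches to 4 dp.
  (1.5, 2.5, 105°): beam 1 = 3.0000 ≠ 2.8868 ✗
  (2.5, 2.5, 15°): beam 1 = 1.0000 ≠ 2.8868 ✗
  (4.5, 3.5, 120°): beam 1 = 1.5529 ≠ 2.8868 ✗
  (2.5, 2.5, 150°): beam 1 = 3.6235 ≠ 2.8868 ✗
  (4.5, 1.5, 240°): beam 1 = 4.6587 ≠ 2.8868 ✗
  …
  (2.5, 4.5, 15°): r_1=2.8868, r_2=3.0000, r_3=1.7321, r_4=1.7321 — all match ✓
No second candidate reproduces the full scan.

(x, y, θ) = (2.5, 4.5, 15°)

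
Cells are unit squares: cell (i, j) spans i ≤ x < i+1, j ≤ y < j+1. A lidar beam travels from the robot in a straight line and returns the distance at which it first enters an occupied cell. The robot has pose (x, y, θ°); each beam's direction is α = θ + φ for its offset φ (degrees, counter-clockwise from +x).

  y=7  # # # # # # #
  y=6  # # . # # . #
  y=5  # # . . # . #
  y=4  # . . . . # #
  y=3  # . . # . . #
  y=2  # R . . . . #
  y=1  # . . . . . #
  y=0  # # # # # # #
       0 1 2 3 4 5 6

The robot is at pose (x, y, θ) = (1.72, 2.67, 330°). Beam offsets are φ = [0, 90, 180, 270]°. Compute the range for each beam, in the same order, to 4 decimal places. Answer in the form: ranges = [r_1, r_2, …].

beam 1: φ=0°, α=330°
  direction (0.8660, -0.5000); cell (1,2); t to first gridline: x 0.3233, y 1.3400 (then +1.1547 / +2.0000)
    (2,2) via x @ 0.3233
    (2,1) via y @ 1.3400
    (3,1) via x @ 1.4780
    (4,1) via x @ 2.6327
    (4,0) via y @ 3.3400  # hit
  → r_1 = 3.3400
beam 2: φ=90°, α=60°
  direction (0.5000, 0.8660); cell (1,2); t to first gridline: x 0.5600, y 0.3811 (then +2.0000 / +1.1547)
    (1,3) via y @ 0.3811
    (2,3) via x @ 0.5600
    (2,4) via y @ 1.5358
    (3,4) via x @ 2.5600
    (3,5) via y @ 2.6905
    (3,6) via y @ 3.8452  # hit
  → r_2 = 3.8452
beam 3: φ=180°, α=150°
  direction (-0.8660, 0.5000); cell (1,2); t to first gridline: x 0.8314, y 0.6600 (then +1.1547 / +2.0000)
    (1,3) via y @ 0.6600
    (0,3) via x @ 0.8314  # hit
  → r_3 = 0.8314
beam 4: φ=270°, α=240°
  direction (-0.5000, -0.8660); cell (1,2); t to first gridline: x 1.4400, y 0.7736 (then +2.0000 / +1.1547)
    (1,1) via y @ 0.7736
    (0,1) via x @ 1.4400  # hit
  → r_4 = 1.4400

ranges = [3.3400, 3.8452, 0.8314, 1.4400]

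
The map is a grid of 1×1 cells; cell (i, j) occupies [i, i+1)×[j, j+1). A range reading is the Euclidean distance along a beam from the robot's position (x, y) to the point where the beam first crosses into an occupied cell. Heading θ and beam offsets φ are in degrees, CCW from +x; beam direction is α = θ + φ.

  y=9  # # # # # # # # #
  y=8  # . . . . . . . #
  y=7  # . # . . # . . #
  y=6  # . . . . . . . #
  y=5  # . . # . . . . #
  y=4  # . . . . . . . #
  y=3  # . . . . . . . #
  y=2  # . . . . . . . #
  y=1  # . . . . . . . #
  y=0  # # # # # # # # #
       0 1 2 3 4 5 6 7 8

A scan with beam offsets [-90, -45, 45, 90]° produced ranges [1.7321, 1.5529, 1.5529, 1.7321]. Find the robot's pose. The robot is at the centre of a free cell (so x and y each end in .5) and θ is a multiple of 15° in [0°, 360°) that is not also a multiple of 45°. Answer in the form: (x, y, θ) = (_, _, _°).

Enumerate (i+0.5, j+0.5, θ) over the 53 free cells and 16 admissible headings. For each, cast all 4 beams and compare to the given ranges.
  (6.5, 6.5, 300°): beam 1 = 2.8868 ≠ 1.7321 ✗
  (4.5, 5.5, 60°): beam 1 = 4.0415 ≠ 1.7321 ✗
  (6.5, 7.5, 120°): beam 3 = 0.5176 ≠ 1.5529 ✗
  …
  (4.5, 7.5, 150°): r_1=1.7321, r_2=1.5529, r_3=1.5529, r_4=1.7321 — all match ✓
Unique over the lattice → pose = (4.5, 7.5, 150°).

(x, y, θ) = (4.5, 7.5, 150°)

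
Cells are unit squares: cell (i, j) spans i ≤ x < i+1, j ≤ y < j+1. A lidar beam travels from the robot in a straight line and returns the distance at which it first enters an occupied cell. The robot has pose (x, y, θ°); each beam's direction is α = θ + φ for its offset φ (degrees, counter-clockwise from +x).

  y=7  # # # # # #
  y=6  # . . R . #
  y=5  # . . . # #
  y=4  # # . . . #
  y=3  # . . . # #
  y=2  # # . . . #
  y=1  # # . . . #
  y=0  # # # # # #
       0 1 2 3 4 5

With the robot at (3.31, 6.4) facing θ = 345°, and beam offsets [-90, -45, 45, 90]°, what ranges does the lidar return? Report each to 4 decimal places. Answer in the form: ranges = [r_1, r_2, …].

beam 1: φ=-90°, α=255°
  direction (-0.2588, -0.9659); cell (3,6); t to first gridline: x 1.1977, y 0.4141 (then +3.8637 / +1.0353)
    (3,5) via y @ 0.4141
    (2,5) via x @ 1.1977
    (2,4) via y @ 1.4494
    (2,3) via y @ 2.4847
    (2,2) via y @ 3.5199
    (2,1) via y @ 4.5552
    (1,1) via x @ 5.0615  # hit
  → r_1 = 5.0615
beam 2: φ=-45°, α=300°
  direction (0.5000, -0.8660); cell (3,6); t to first gridline: x 1.3800, y 0.4619 (then +2.0000 / +1.1547)
    (3,5) via y @ 0.4619
    (4,5) via x @ 1.3800  # hit
  → r_2 = 1.3800
beam 3: φ=45°, α=30°
  direction (0.8660, 0.5000); cell (3,6); t to first gridline: x 0.7967, y 1.2000 (then +1.1547 / +2.0000)
    (4,6) via x @ 0.7967
    (4,7) via y @ 1.2000  # hit
  → r_3 = 1.2000
beam 4: φ=90°, α=75°
  direction (0.2588, 0.9659); cell (3,6); t to first gridline: x 2.6660, y 0.6212 (then +3.8637 / +1.0353)
    (3,7) via y @ 0.6212  # hit
  → r_4 = 0.6212

ranges = [5.0615, 1.3800, 1.2000, 0.6212]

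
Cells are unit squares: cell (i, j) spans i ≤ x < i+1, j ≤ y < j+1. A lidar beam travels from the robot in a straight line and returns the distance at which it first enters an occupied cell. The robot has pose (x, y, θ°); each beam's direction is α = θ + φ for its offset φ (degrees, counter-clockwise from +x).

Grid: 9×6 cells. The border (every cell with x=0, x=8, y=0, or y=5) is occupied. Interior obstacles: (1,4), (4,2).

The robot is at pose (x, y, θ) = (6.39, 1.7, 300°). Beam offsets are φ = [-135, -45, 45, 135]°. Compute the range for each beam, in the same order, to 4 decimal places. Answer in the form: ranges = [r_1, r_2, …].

ranges = [1.4390, 0.7247, 1.6668, 3.4164]

beam 1: φ=-135°, α=165°
  direction (-0.9659, 0.2588); cell (6,1); t to first gridline: x 0.4038, y 1.1591 (then +1.0353 / +3.8637)
    (5,1) via x @ 0.4038
    (5,2) via y @ 1.1591
    (4,2) via x @ 1.4390  # hit
  → r_1 = 1.4390
beam 2: φ=-45°, α=255°
  direction (-0.2588, -0.9659); cell (6,1); t to first gridline: x 1.5068, y 0.7247 (then +3.8637 / +1.0353)
    (6,0) via y @ 0.7247  # hit
  → r_2 = 0.7247
beam 3: φ=45°, α=345°
  direction (0.9659, -0.2588); cell (6,1); t to first gridline: x 0.6315, y 2.7046 (then +1.0353 / +3.8637)
    (7,1) via x @ 0.6315
    (8,1) via x @ 1.6668  # hit
  → r_3 = 1.6668
beam 4: φ=135°, α=75°
  direction (0.2588, 0.9659); cell (6,1); t to first gridline: x 2.3569, y 0.3106 (then +3.8637 / +1.0353)
    (6,2) via y @ 0.3106
    (6,3) via y @ 1.3459
    (7,3) via x @ 2.3569
    (7,4) via y @ 2.3811
    (7,5) via y @ 3.4164  # hit
  → r_4 = 3.4164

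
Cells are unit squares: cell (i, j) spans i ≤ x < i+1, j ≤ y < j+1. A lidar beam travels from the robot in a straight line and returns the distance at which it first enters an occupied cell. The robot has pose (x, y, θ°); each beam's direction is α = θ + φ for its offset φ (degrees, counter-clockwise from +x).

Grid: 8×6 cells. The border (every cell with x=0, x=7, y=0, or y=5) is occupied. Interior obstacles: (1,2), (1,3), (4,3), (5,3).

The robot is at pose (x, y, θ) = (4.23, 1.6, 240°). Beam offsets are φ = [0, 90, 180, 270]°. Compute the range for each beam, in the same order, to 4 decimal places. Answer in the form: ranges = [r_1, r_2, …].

beam 1: φ=0°, α=240°
  dir = (cos 240°, sin 240°) = (-0.5000, -0.8660); from cell (4,1)
  next x-line at t=0.4600, next y-line at t=0.6928; Δt_x=2.0000, Δt_y=1.1547
    x: enter (3,1) at t=0.4600
    y: enter (3,0) at t=0.6928 ← occupied
  → r_1 = 0.6928
beam 2: φ=90°, α=330°
  dir = (cos 330°, sin 330°) = (0.8660, -0.5000); from cell (4,1)
  next x-line at t=0.8891, next y-line at t=1.2000; Δt_x=1.1547, Δt_y=2.0000
    x: enter (5,1) at t=0.8891
    y: enter (5,0) at t=1.2000 ← occupied
  → r_2 = 1.2000
beam 3: φ=180°, α=60°
  dir = (cos 60°, sin 60°) = (0.5000, 0.8660); from cell (4,1)
  next x-line at t=1.5400, next y-line at t=0.4619; Δt_x=2.0000, Δt_y=1.1547
    y: enter (4,2) at t=0.4619
    x: enter (5,2) at t=1.5400
    y: enter (5,3) at t=1.6166 ← occupied
  → r_3 = 1.6166
beam 4: φ=270°, α=150°
  dir = (cos 150°, sin 150°) = (-0.8660, 0.5000); from cell (4,1)
  next x-line at t=0.2656, next y-line at t=0.8000; Δt_x=1.1547, Δt_y=2.0000
    x: enter (3,1) at t=0.2656
    y: enter (3,2) at t=0.8000
    x: enter (2,2) at t=1.4203
    x: enter (1,2) at t=2.5750 ← occupied
  → r_4 = 2.5750

ranges = [0.6928, 1.2000, 1.6166, 2.5750]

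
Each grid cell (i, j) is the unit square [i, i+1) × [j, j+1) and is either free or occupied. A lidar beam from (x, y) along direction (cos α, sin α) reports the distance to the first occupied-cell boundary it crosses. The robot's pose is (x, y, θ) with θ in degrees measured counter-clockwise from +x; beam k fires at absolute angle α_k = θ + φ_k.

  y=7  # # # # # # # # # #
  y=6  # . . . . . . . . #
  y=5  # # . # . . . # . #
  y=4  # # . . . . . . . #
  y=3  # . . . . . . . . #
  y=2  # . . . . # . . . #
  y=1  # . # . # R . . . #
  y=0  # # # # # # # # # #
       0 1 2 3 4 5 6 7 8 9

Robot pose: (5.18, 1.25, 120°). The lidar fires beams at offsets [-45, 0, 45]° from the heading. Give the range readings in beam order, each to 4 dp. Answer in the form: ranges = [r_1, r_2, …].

beam 1: φ=-45°, α=75°
  direction (0.2588, 0.9659); cell (5,1); t to first gridline: x 3.1682, y 0.7765 (then +3.8637 / +1.0353)
    (5,2) via y @ 0.7765  # hit
  → r_1 = 0.7765
beam 2: φ=0°, α=120°
  direction (-0.5000, 0.8660); cell (5,1); t to first gridline: x 0.3600, y 0.8660 (then +2.0000 / +1.1547)
    (4,1) via x @ 0.3600  # hit
  → r_2 = 0.3600
beam 3: φ=45°, α=165°
  direction (-0.9659, 0.2588); cell (5,1); t to first gridline: x 0.1863, y 2.8978 (then +1.0353 / +3.8637)
    (4,1) via x @ 0.1863  # hit
  → r_3 = 0.1863

ranges = [0.7765, 0.3600, 0.1863]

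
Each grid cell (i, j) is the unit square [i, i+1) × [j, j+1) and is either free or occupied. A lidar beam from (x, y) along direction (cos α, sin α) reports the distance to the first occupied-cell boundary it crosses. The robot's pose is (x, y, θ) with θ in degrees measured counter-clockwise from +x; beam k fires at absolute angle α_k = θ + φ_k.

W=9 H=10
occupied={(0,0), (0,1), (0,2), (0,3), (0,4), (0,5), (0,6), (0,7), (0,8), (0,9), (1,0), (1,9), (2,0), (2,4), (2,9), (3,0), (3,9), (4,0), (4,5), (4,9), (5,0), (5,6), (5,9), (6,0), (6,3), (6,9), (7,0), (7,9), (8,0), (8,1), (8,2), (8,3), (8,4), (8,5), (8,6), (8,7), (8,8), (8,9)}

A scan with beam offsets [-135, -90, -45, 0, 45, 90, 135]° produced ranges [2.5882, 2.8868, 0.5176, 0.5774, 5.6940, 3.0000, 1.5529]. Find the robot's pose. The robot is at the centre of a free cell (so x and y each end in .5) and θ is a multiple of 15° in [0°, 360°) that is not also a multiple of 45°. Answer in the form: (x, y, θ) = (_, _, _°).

Enumerate (i+0.5, j+0.5, θ) over the 52 free cells and 16 admissible headings. For each, cast all 7 beams and compare to the given ranges.
  (5.5, 7.5, 255°): beam 1 = 1.7321 ≠ 2.5882 ✗
  (5.5, 4.5, 15°): beam 1 = 4.0415 ≠ 2.5882 ✗
  (4.5, 8.5, 330°): beam 1 = 3.6235 ≠ 2.5882 ✗
  (1.5, 3.5, 120°): beam 1 = 6.7293 ≠ 2.5882 ✗
  …
  (6.5, 6.5, 210°): r_1=2.5882, r_2=2.8868, r_3=0.5176, r_4=0.5774, r_5=5.6940, r_6=3.0000, r_7=1.5529 — all match ✓
No second candidate reproduces the full scan.

(x, y, θ) = (6.5, 6.5, 210°)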